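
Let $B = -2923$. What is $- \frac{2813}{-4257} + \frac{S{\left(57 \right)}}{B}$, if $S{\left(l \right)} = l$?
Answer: $\frac{7979750}{12443211} \approx 0.64129$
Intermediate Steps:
$- \frac{2813}{-4257} + \frac{S{\left(57 \right)}}{B} = - \frac{2813}{-4257} + \frac{57}{-2923} = \left(-2813\right) \left(- \frac{1}{4257}\right) + 57 \left(- \frac{1}{2923}\right) = \frac{2813}{4257} - \frac{57}{2923} = \frac{7979750}{12443211}$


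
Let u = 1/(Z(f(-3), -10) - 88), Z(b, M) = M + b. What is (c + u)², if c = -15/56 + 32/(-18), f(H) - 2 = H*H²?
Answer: 1801068721/427000896 ≈ 4.2179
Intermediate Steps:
f(H) = 2 + H³ (f(H) = 2 + H*H² = 2 + H³)
u = -1/123 (u = 1/((-10 + (2 + (-3)³)) - 88) = 1/((-10 + (2 - 27)) - 88) = 1/((-10 - 25) - 88) = 1/(-35 - 88) = 1/(-123) = -1/123 ≈ -0.0081301)
c = -1031/504 (c = -15*1/56 + 32*(-1/18) = -15/56 - 16/9 = -1031/504 ≈ -2.0456)
(c + u)² = (-1031/504 - 1/123)² = (-42439/20664)² = 1801068721/427000896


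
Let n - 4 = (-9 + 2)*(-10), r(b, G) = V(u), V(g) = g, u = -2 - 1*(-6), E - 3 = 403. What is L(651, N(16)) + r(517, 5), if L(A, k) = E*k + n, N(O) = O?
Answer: 6574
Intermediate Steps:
E = 406 (E = 3 + 403 = 406)
u = 4 (u = -2 + 6 = 4)
r(b, G) = 4
n = 74 (n = 4 + (-9 + 2)*(-10) = 4 - 7*(-10) = 4 + 70 = 74)
L(A, k) = 74 + 406*k (L(A, k) = 406*k + 74 = 74 + 406*k)
L(651, N(16)) + r(517, 5) = (74 + 406*16) + 4 = (74 + 6496) + 4 = 6570 + 4 = 6574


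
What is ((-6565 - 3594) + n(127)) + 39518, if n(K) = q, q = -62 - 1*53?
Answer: 29244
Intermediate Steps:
q = -115 (q = -62 - 53 = -115)
n(K) = -115
((-6565 - 3594) + n(127)) + 39518 = ((-6565 - 3594) - 115) + 39518 = (-10159 - 115) + 39518 = -10274 + 39518 = 29244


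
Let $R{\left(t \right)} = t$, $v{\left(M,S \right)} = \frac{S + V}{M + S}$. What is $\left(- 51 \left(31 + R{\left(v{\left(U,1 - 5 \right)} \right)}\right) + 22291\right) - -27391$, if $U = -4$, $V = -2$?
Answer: $\frac{192251}{4} \approx 48063.0$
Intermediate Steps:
$v{\left(M,S \right)} = \frac{-2 + S}{M + S}$ ($v{\left(M,S \right)} = \frac{S - 2}{M + S} = \frac{-2 + S}{M + S}$)
$\left(- 51 \left(31 + R{\left(v{\left(U,1 - 5 \right)} \right)}\right) + 22291\right) - -27391 = \left(- 51 \left(31 + \frac{-2 + \left(1 - 5\right)}{-4 + \left(1 - 5\right)}\right) + 22291\right) - -27391 = \left(- 51 \left(31 + \frac{-2 - 4}{-4 - 4}\right) + 22291\right) + 27391 = \left(- 51 \left(31 + \frac{1}{-8} \left(-6\right)\right) + 22291\right) + 27391 = \left(- 51 \left(31 - - \frac{3}{4}\right) + 22291\right) + 27391 = \left(- 51 \left(31 + \frac{3}{4}\right) + 22291\right) + 27391 = \left(\left(-51\right) \frac{127}{4} + 22291\right) + 27391 = \left(- \frac{6477}{4} + 22291\right) + 27391 = \frac{82687}{4} + 27391 = \frac{192251}{4}$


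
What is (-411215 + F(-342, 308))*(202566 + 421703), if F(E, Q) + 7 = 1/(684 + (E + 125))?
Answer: -119885038893037/467 ≈ -2.5671e+11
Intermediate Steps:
F(E, Q) = -7 + 1/(809 + E) (F(E, Q) = -7 + 1/(684 + (E + 125)) = -7 + 1/(684 + (125 + E)) = -7 + 1/(809 + E))
(-411215 + F(-342, 308))*(202566 + 421703) = (-411215 + (-5662 - 7*(-342))/(809 - 342))*(202566 + 421703) = (-411215 + (-5662 + 2394)/467)*624269 = (-411215 + (1/467)*(-3268))*624269 = (-411215 - 3268/467)*624269 = -192040673/467*624269 = -119885038893037/467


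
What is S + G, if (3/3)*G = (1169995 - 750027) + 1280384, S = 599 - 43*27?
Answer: 1699790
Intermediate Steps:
S = -562 (S = 599 - 1161 = -562)
G = 1700352 (G = (1169995 - 750027) + 1280384 = 419968 + 1280384 = 1700352)
S + G = -562 + 1700352 = 1699790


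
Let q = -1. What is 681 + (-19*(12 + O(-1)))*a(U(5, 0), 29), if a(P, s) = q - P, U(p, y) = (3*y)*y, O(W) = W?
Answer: 890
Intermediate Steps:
U(p, y) = 3*y²
a(P, s) = -1 - P
681 + (-19*(12 + O(-1)))*a(U(5, 0), 29) = 681 + (-19*(12 - 1))*(-1 - 3*0²) = 681 + (-19*11)*(-1 - 3*0) = 681 - 209*(-1 - 1*0) = 681 - 209*(-1 + 0) = 681 - 209*(-1) = 681 + 209 = 890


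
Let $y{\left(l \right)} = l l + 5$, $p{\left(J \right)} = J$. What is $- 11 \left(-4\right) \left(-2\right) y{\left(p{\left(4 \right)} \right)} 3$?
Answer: $-5544$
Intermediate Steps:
$y{\left(l \right)} = 5 + l^{2}$ ($y{\left(l \right)} = l^{2} + 5 = 5 + l^{2}$)
$- 11 \left(-4\right) \left(-2\right) y{\left(p{\left(4 \right)} \right)} 3 = - 11 \left(-4\right) \left(-2\right) \left(5 + 4^{2}\right) 3 = - 11 \cdot 8 \left(5 + 16\right) 3 = - 11 \cdot 8 \cdot 21 \cdot 3 = \left(-11\right) 168 \cdot 3 = \left(-1848\right) 3 = -5544$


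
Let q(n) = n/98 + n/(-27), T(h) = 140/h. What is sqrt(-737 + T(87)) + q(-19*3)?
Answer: 1349/882 + I*sqrt(5566173)/87 ≈ 1.5295 + 27.118*I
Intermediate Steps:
q(n) = -71*n/2646 (q(n) = n*(1/98) + n*(-1/27) = n/98 - n/27 = -71*n/2646)
sqrt(-737 + T(87)) + q(-19*3) = sqrt(-737 + 140/87) - (-1349)*3/2646 = sqrt(-737 + 140*(1/87)) - 71/2646*(-57) = sqrt(-737 + 140/87) + 1349/882 = sqrt(-63979/87) + 1349/882 = I*sqrt(5566173)/87 + 1349/882 = 1349/882 + I*sqrt(5566173)/87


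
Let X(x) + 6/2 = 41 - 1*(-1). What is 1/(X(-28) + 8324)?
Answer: 1/8363 ≈ 0.00011957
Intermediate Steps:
X(x) = 39 (X(x) = -3 + (41 - 1*(-1)) = -3 + (41 + 1) = -3 + 42 = 39)
1/(X(-28) + 8324) = 1/(39 + 8324) = 1/8363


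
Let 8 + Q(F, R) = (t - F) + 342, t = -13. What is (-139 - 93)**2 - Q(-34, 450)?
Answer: 53469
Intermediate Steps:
Q(F, R) = 321 - F (Q(F, R) = -8 + ((-13 - F) + 342) = -8 + (329 - F) = 321 - F)
(-139 - 93)**2 - Q(-34, 450) = (-139 - 93)**2 - (321 - 1*(-34)) = (-232)**2 - (321 + 34) = 53824 - 1*355 = 53824 - 355 = 53469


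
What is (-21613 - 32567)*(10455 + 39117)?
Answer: -2685810960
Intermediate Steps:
(-21613 - 32567)*(10455 + 39117) = -54180*49572 = -2685810960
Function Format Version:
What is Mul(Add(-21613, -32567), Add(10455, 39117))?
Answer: -2685810960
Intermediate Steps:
Mul(Add(-21613, -32567), Add(10455, 39117)) = Mul(-54180, 49572) = -2685810960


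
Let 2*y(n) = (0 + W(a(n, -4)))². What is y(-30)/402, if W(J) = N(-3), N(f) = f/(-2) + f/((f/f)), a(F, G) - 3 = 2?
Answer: 3/1072 ≈ 0.0027985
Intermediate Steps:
a(F, G) = 5 (a(F, G) = 3 + 2 = 5)
N(f) = f/2 (N(f) = f*(-½) + f/1 = -f/2 + f*1 = -f/2 + f = f/2)
W(J) = -3/2 (W(J) = (½)*(-3) = -3/2)
y(n) = 9/8 (y(n) = (0 - 3/2)²/2 = (-3/2)²/2 = (½)*(9/4) = 9/8)
y(-30)/402 = (9/8)/402 = (9/8)*(1/402) = 3/1072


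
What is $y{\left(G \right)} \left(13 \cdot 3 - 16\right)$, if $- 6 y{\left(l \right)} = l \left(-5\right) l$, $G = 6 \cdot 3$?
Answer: $6210$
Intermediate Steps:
$G = 18$
$y{\left(l \right)} = \frac{5 l^{2}}{6}$ ($y{\left(l \right)} = - \frac{l \left(-5\right) l}{6} = - \frac{- 5 l l}{6} = - \frac{\left(-5\right) l^{2}}{6} = \frac{5 l^{2}}{6}$)
$y{\left(G \right)} \left(13 \cdot 3 - 16\right) = \frac{5 \cdot 18^{2}}{6} \left(13 \cdot 3 - 16\right) = \frac{5}{6} \cdot 324 \left(39 - 16\right) = 270 \cdot 23 = 6210$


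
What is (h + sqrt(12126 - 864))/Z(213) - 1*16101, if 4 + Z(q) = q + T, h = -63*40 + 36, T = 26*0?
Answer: -3367593/209 + sqrt(11262)/209 ≈ -16112.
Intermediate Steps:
T = 0
h = -2484 (h = -2520 + 36 = -2484)
Z(q) = -4 + q (Z(q) = -4 + (q + 0) = -4 + q)
(h + sqrt(12126 - 864))/Z(213) - 1*16101 = (-2484 + sqrt(12126 - 864))/(-4 + 213) - 1*16101 = (-2484 + sqrt(11262))/209 - 16101 = (-2484 + sqrt(11262))*(1/209) - 16101 = (-2484/209 + sqrt(11262)/209) - 16101 = -3367593/209 + sqrt(11262)/209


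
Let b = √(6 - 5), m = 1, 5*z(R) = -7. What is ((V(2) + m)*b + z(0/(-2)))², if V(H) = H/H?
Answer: 9/25 ≈ 0.36000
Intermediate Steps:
z(R) = -7/5 (z(R) = (⅕)*(-7) = -7/5)
b = 1 (b = √1 = 1)
V(H) = 1
((V(2) + m)*b + z(0/(-2)))² = ((1 + 1)*1 - 7/5)² = (2*1 - 7/5)² = (2 - 7/5)² = (⅗)² = 9/25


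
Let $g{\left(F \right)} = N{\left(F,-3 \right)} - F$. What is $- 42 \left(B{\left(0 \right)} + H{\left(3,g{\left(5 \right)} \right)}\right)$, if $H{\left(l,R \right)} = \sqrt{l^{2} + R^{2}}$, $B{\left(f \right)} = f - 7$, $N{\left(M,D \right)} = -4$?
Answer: $294 - 126 \sqrt{10} \approx -104.45$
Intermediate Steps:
$B{\left(f \right)} = -7 + f$ ($B{\left(f \right)} = f - 7 = -7 + f$)
$g{\left(F \right)} = -4 - F$
$H{\left(l,R \right)} = \sqrt{R^{2} + l^{2}}$
$- 42 \left(B{\left(0 \right)} + H{\left(3,g{\left(5 \right)} \right)}\right) = - 42 \left(\left(-7 + 0\right) + \sqrt{\left(-4 - 5\right)^{2} + 3^{2}}\right) = - 42 \left(-7 + \sqrt{\left(-4 - 5\right)^{2} + 9}\right) = - 42 \left(-7 + \sqrt{\left(-9\right)^{2} + 9}\right) = - 42 \left(-7 + \sqrt{81 + 9}\right) = - 42 \left(-7 + \sqrt{90}\right) = - 42 \left(-7 + 3 \sqrt{10}\right) = 294 - 126 \sqrt{10}$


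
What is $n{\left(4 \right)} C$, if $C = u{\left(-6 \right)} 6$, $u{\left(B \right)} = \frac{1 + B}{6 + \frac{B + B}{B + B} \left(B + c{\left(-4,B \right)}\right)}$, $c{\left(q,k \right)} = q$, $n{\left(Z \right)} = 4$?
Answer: $30$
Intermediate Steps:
$u{\left(B \right)} = \frac{1 + B}{2 + B}$ ($u{\left(B \right)} = \frac{1 + B}{6 + \frac{B + B}{B + B} \left(B - 4\right)} = \frac{1 + B}{6 + \frac{2 B}{2 B} \left(-4 + B\right)} = \frac{1 + B}{6 + 2 B \frac{1}{2 B} \left(-4 + B\right)} = \frac{1 + B}{6 + 1 \left(-4 + B\right)} = \frac{1 + B}{6 + \left(-4 + B\right)} = \frac{1 + B}{2 + B}$)
$C = \frac{15}{2}$ ($C = \frac{1 - 6}{2 - 6} \cdot 6 = \frac{1}{-4} \left(-5\right) 6 = \left(- \frac{1}{4}\right) \left(-5\right) 6 = \frac{5}{4} \cdot 6 = \frac{15}{2} \approx 7.5$)
$n{\left(4 \right)} C = 4 \cdot \frac{15}{2} = 30$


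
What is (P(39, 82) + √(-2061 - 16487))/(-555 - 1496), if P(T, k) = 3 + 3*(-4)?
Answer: 9/2051 - 2*I*√4637/2051 ≈ 0.0043881 - 0.066402*I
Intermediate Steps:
P(T, k) = -9 (P(T, k) = 3 - 12 = -9)
(P(39, 82) + √(-2061 - 16487))/(-555 - 1496) = (-9 + √(-2061 - 16487))/(-555 - 1496) = (-9 + √(-18548))/(-2051) = (-9 + 2*I*√4637)*(-1/2051) = 9/2051 - 2*I*√4637/2051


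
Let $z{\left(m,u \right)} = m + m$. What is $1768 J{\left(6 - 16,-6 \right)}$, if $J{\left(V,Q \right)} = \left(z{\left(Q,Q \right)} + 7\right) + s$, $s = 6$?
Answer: $1768$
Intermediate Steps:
$z{\left(m,u \right)} = 2 m$
$J{\left(V,Q \right)} = 13 + 2 Q$ ($J{\left(V,Q \right)} = \left(2 Q + 7\right) + 6 = \left(7 + 2 Q\right) + 6 = 13 + 2 Q$)
$1768 J{\left(6 - 16,-6 \right)} = 1768 \left(13 + 2 \left(-6\right)\right) = 1768 \left(13 - 12\right) = 1768 \cdot 1 = 1768$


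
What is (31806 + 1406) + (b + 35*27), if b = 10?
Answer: 34167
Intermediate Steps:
(31806 + 1406) + (b + 35*27) = (31806 + 1406) + (10 + 35*27) = 33212 + (10 + 945) = 33212 + 955 = 34167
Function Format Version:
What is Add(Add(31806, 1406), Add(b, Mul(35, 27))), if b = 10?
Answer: 34167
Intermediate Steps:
Add(Add(31806, 1406), Add(b, Mul(35, 27))) = Add(Add(31806, 1406), Add(10, Mul(35, 27))) = Add(33212, Add(10, 945)) = Add(33212, 955) = 34167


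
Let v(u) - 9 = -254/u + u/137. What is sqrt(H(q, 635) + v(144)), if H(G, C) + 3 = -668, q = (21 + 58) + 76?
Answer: I*sqrt(1791137726)/1644 ≈ 25.743*I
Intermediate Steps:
q = 155 (q = 79 + 76 = 155)
v(u) = 9 - 254/u + u/137 (v(u) = 9 + (-254/u + u/137) = 9 - 254/u + u/137)
H(G, C) = -671 (H(G, C) = -3 - 668 = -671)
sqrt(H(q, 635) + v(144)) = sqrt(-671 + (9 - 254/144 + (1/137)*144)) = sqrt(-671 + (9 - 254*1/144 + 144/137)) = sqrt(-671 + (9 - 127/72 + 144/137)) = sqrt(-671 + 81745/9864) = sqrt(-6536999/9864) = I*sqrt(1791137726)/1644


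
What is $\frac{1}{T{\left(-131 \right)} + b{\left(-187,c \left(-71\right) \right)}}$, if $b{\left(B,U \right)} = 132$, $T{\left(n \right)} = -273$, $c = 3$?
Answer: $- \frac{1}{141} \approx -0.0070922$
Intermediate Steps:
$\frac{1}{T{\left(-131 \right)} + b{\left(-187,c \left(-71\right) \right)}} = \frac{1}{-273 + 132} = \frac{1}{-141} = - \frac{1}{141}$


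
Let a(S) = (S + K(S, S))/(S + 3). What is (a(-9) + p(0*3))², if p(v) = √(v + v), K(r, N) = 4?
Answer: 25/36 ≈ 0.69444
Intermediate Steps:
p(v) = √2*√v (p(v) = √(2*v) = √2*√v)
a(S) = (4 + S)/(3 + S) (a(S) = (S + 4)/(S + 3) = (4 + S)/(3 + S))
(a(-9) + p(0*3))² = ((4 - 9)/(3 - 9) + √2*√(0*3))² = (-5/(-6) + √2*√0)² = (-⅙*(-5) + √2*0)² = (⅚ + 0)² = (⅚)² = 25/36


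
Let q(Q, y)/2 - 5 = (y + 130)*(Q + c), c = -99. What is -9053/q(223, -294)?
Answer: 9053/40662 ≈ 0.22264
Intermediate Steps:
q(Q, y) = 10 + 2*(-99 + Q)*(130 + y) (q(Q, y) = 10 + 2*((y + 130)*(Q - 99)) = 10 + 2*((130 + y)*(-99 + Q)) = 10 + 2*((-99 + Q)*(130 + y)) = 10 + 2*(-99 + Q)*(130 + y))
-9053/q(223, -294) = -9053/(-25730 - 198*(-294) + 260*223 + 2*223*(-294)) = -9053/(-25730 + 58212 + 57980 - 131124) = -9053/(-40662) = -9053*(-1/40662) = 9053/40662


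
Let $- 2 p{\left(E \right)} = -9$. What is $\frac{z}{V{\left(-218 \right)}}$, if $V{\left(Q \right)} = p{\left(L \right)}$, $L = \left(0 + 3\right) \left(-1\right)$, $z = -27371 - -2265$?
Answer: $- \frac{50212}{9} \approx -5579.1$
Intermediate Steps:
$z = -25106$ ($z = -27371 + 2265 = -25106$)
$L = -3$ ($L = 3 \left(-1\right) = -3$)
$p{\left(E \right)} = \frac{9}{2}$ ($p{\left(E \right)} = \left(- \frac{1}{2}\right) \left(-9\right) = \frac{9}{2}$)
$V{\left(Q \right)} = \frac{9}{2}$
$\frac{z}{V{\left(-218 \right)}} = - \frac{25106}{\frac{9}{2}} = \left(-25106\right) \frac{2}{9} = - \frac{50212}{9}$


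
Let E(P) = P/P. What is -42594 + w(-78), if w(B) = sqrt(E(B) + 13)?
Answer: -42594 + sqrt(14) ≈ -42590.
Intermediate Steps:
E(P) = 1
w(B) = sqrt(14) (w(B) = sqrt(1 + 13) = sqrt(14))
-42594 + w(-78) = -42594 + sqrt(14)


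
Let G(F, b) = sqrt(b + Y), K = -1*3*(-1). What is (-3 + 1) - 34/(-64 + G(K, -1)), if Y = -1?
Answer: -3010/2049 + 17*I*sqrt(2)/2049 ≈ -1.469 + 0.011733*I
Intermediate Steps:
K = 3 (K = -3*(-1) = 3)
G(F, b) = sqrt(-1 + b) (G(F, b) = sqrt(b - 1) = sqrt(-1 + b))
(-3 + 1) - 34/(-64 + G(K, -1)) = (-3 + 1) - 34/(-64 + sqrt(-1 - 1)) = -2 - 34/(-64 + sqrt(-2)) = -2 - 34/(-64 + I*sqrt(2))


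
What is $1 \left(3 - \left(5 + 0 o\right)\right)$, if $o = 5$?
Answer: $-2$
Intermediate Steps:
$1 \left(3 - \left(5 + 0 o\right)\right) = 1 \left(3 + \left(-5 + 0 \cdot 5\right)\right) = 1 \left(3 + \left(-5 + 0\right)\right) = 1 \left(3 - 5\right) = 1 \left(-2\right) = -2$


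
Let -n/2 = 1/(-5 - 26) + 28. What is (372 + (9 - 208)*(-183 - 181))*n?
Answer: -126249072/31 ≈ -4.0726e+6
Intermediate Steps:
n = -1734/31 (n = -2*(1/(-5 - 26) + 28) = -2*(1/(-31) + 28) = -2*(-1/31 + 28) = -2*867/31 = -1734/31 ≈ -55.935)
(372 + (9 - 208)*(-183 - 181))*n = (372 + (9 - 208)*(-183 - 181))*(-1734/31) = (372 - 199*(-364))*(-1734/31) = (372 + 72436)*(-1734/31) = 72808*(-1734/31) = -126249072/31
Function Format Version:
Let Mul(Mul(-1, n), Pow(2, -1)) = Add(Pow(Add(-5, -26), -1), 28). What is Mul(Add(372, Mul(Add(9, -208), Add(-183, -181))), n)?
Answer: Rational(-126249072, 31) ≈ -4.0726e+6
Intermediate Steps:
n = Rational(-1734, 31) (n = Mul(-2, Add(Pow(Add(-5, -26), -1), 28)) = Mul(-2, Add(Pow(-31, -1), 28)) = Mul(-2, Add(Rational(-1, 31), 28)) = Mul(-2, Rational(867, 31)) = Rational(-1734, 31) ≈ -55.935)
Mul(Add(372, Mul(Add(9, -208), Add(-183, -181))), n) = Mul(Add(372, Mul(Add(9, -208), Add(-183, -181))), Rational(-1734, 31)) = Mul(Add(372, Mul(-199, -364)), Rational(-1734, 31)) = Mul(Add(372, 72436), Rational(-1734, 31)) = Mul(72808, Rational(-1734, 31)) = Rational(-126249072, 31)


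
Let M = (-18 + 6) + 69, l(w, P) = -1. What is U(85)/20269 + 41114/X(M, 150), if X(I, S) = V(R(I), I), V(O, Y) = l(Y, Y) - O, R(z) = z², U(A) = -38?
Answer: -416731583/32937125 ≈ -12.652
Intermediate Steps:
M = 57 (M = -12 + 69 = 57)
V(O, Y) = -1 - O
X(I, S) = -1 - I²
U(85)/20269 + 41114/X(M, 150) = -38/20269 + 41114/(-1 - 1*57²) = -38*1/20269 + 41114/(-1 - 1*3249) = -38/20269 + 41114/(-1 - 3249) = -38/20269 + 41114/(-3250) = -38/20269 + 41114*(-1/3250) = -38/20269 - 20557/1625 = -416731583/32937125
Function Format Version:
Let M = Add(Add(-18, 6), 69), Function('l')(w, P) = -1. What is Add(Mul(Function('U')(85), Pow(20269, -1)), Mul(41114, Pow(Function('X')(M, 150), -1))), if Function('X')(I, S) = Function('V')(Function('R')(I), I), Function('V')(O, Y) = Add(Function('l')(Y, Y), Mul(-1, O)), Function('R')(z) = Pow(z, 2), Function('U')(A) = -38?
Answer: Rational(-416731583, 32937125) ≈ -12.652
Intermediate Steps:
M = 57 (M = Add(-12, 69) = 57)
Function('V')(O, Y) = Add(-1, Mul(-1, O))
Function('X')(I, S) = Add(-1, Mul(-1, Pow(I, 2)))
Add(Mul(Function('U')(85), Pow(20269, -1)), Mul(41114, Pow(Function('X')(M, 150), -1))) = Add(Mul(-38, Pow(20269, -1)), Mul(41114, Pow(Add(-1, Mul(-1, Pow(57, 2))), -1))) = Add(Mul(-38, Rational(1, 20269)), Mul(41114, Pow(Add(-1, Mul(-1, 3249)), -1))) = Add(Rational(-38, 20269), Mul(41114, Pow(Add(-1, -3249), -1))) = Add(Rational(-38, 20269), Mul(41114, Pow(-3250, -1))) = Add(Rational(-38, 20269), Mul(41114, Rational(-1, 3250))) = Add(Rational(-38, 20269), Rational(-20557, 1625)) = Rational(-416731583, 32937125)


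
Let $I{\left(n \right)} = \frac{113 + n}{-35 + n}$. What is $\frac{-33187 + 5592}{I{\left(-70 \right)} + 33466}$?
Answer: $- \frac{2897475}{3513887} \approx -0.82458$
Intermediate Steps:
$I{\left(n \right)} = \frac{113 + n}{-35 + n}$
$\frac{-33187 + 5592}{I{\left(-70 \right)} + 33466} = \frac{-33187 + 5592}{\frac{113 - 70}{-35 - 70} + 33466} = - \frac{27595}{\frac{1}{-105} \cdot 43 + 33466} = - \frac{27595}{\left(- \frac{1}{105}\right) 43 + 33466} = - \frac{27595}{- \frac{43}{105} + 33466} = - \frac{27595}{\frac{3513887}{105}} = \left(-27595\right) \frac{105}{3513887} = - \frac{2897475}{3513887}$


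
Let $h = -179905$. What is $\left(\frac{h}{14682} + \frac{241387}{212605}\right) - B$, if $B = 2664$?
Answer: $- \frac{8350291707631}{3121466610} \approx -2675.1$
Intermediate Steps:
$\left(\frac{h}{14682} + \frac{241387}{212605}\right) - B = \left(- \frac{179905}{14682} + \frac{241387}{212605}\right) - 2664 = - \frac{34704658591}{3121466610} - 2664 = - \frac{8350291707631}{3121466610}$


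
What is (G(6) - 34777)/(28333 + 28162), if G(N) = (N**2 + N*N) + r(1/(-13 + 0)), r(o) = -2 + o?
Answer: -451192/734435 ≈ -0.61434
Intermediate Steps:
G(N) = -27/13 + 2*N**2 (G(N) = (N**2 + N*N) + (-2 + 1/(-13 + 0)) = (N**2 + N**2) + (-2 + 1/(-13)) = 2*N**2 + (-2 - 1/13) = 2*N**2 - 27/13 = -27/13 + 2*N**2)
(G(6) - 34777)/(28333 + 28162) = ((-27/13 + 2*6**2) - 34777)/(28333 + 28162) = ((-27/13 + 2*36) - 34777)/56495 = ((-27/13 + 72) - 34777)*(1/56495) = (909/13 - 34777)*(1/56495) = -451192/13*1/56495 = -451192/734435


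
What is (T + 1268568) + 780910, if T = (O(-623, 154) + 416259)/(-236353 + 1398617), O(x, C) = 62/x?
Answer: 1484007751702911/724090472 ≈ 2.0495e+6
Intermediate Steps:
T = 259329295/724090472 (T = (62/(-623) + 416259)/(-236353 + 1398617) = (62*(-1/623) + 416259)/1162264 = (-62/623 + 416259)*(1/1162264) = (259329295/623)*(1/1162264) = 259329295/724090472 ≈ 0.35814)
(T + 1268568) + 780910 = (259329295/724090472 + 1268568) + 780910 = 918558261213391/724090472 + 780910 = 1484007751702911/724090472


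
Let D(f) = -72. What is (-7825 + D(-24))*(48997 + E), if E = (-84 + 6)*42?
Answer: -361058737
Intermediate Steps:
E = -3276 (E = -78*42 = -3276)
(-7825 + D(-24))*(48997 + E) = (-7825 - 72)*(48997 - 3276) = -7897*45721 = -361058737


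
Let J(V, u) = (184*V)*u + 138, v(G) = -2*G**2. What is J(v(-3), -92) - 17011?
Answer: 287831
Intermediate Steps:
J(V, u) = 138 + 184*V*u (J(V, u) = 184*V*u + 138 = 138 + 184*V*u)
J(v(-3), -92) - 17011 = (138 + 184*(-2*(-3)**2)*(-92)) - 17011 = (138 + 184*(-2*9)*(-92)) - 17011 = (138 + 184*(-18)*(-92)) - 17011 = (138 + 304704) - 17011 = 304842 - 17011 = 287831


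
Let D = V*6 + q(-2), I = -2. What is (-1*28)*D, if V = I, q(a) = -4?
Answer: 448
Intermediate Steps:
V = -2
D = -16 (D = -2*6 - 4 = -12 - 4 = -16)
(-1*28)*D = -1*28*(-16) = -28*(-16) = 448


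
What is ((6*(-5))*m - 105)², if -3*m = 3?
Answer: 5625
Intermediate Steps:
m = -1 (m = -⅓*3 = -1)
((6*(-5))*m - 105)² = ((6*(-5))*(-1) - 105)² = (-30*(-1) - 105)² = (30 - 105)² = (-75)² = 5625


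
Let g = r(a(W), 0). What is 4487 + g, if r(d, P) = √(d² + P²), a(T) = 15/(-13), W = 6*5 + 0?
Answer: 58346/13 ≈ 4488.2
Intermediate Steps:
W = 30 (W = 30 + 0 = 30)
a(T) = -15/13 (a(T) = 15*(-1/13) = -15/13)
r(d, P) = √(P² + d²)
g = 15/13 (g = √(0² + (-15/13)²) = √(0 + 225/169) = √(225/169) = 15/13 ≈ 1.1538)
4487 + g = 4487 + 15/13 = 58346/13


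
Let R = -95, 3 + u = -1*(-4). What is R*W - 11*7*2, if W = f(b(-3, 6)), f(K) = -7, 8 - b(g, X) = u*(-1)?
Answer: 511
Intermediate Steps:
u = 1 (u = -3 - 1*(-4) = -3 + 4 = 1)
b(g, X) = 9 (b(g, X) = 8 - (-1) = 8 - 1*(-1) = 8 + 1 = 9)
W = -7
R*W - 11*7*2 = -95*(-7) - 11*7*2 = 665 - 77*2 = 665 - 154 = 511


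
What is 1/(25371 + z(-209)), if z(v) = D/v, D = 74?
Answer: 209/5302465 ≈ 3.9416e-5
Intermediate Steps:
z(v) = 74/v
1/(25371 + z(-209)) = 1/(25371 + 74/(-209)) = 1/(25371 + 74*(-1/209)) = 1/(25371 - 74/209) = 1/(5302465/209) = 209/5302465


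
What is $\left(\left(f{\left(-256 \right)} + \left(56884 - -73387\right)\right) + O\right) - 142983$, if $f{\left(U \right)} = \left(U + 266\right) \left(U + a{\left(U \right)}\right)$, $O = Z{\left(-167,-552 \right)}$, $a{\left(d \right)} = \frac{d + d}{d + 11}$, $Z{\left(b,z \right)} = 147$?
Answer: $- \frac{740101}{49} \approx -15104.0$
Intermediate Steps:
$a{\left(d \right)} = \frac{2 d}{11 + d}$
$O = 147$
$f{\left(U \right)} = \left(266 + U\right) \left(U + \frac{2 U}{11 + U}\right)$ ($f{\left(U \right)} = \left(U + 266\right) \left(U + \frac{2 U}{11 + U}\right) = \left(266 + U\right) \left(U + \frac{2 U}{11 + U}\right)$)
$\left(\left(f{\left(-256 \right)} + \left(56884 - -73387\right)\right) + O\right) - 142983 = \left(\left(- \frac{256 \left(3458 + \left(-256\right)^{2} + 279 \left(-256\right)\right)}{11 - 256} + \left(56884 - -73387\right)\right) + 147\right) - 142983 = \left(\left(- \frac{256 \left(3458 + 65536 - 71424\right)}{-245} + \left(56884 + 73387\right)\right) + 147\right) - 142983 = \left(\left(\left(-256\right) \left(- \frac{1}{245}\right) \left(-2430\right) + 130271\right) + 147\right) - 142983 = \left(\left(- \frac{124416}{49} + 130271\right) + 147\right) - 142983 = \left(\frac{6258863}{49} + 147\right) - 142983 = \frac{6266066}{49} - 142983 = - \frac{740101}{49}$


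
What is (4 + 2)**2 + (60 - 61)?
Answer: 35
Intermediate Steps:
(4 + 2)**2 + (60 - 61) = 6**2 - 1 = 36 - 1 = 35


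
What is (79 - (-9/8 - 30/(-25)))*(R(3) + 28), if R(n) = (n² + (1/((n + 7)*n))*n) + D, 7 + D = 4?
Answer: 1076537/400 ≈ 2691.3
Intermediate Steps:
D = -3 (D = -7 + 4 = -3)
R(n) = -3 + n² + 1/(7 + n) (R(n) = (n² + (1/((n + 7)*n))*n) - 3 = (n² + (1/((7 + n)*n))*n) - 3 = (n² + (1/(n*(7 + n)))*n) - 3 = (n² + 1/(7 + n)) - 3 = -3 + n² + 1/(7 + n))
(79 - (-9/8 - 30/(-25)))*(R(3) + 28) = (79 - (-9/8 - 30/(-25)))*((-20 + 3³ - 3*3 + 7*3²)/(7 + 3) + 28) = (79 - (-9*⅛ - 30*(-1/25)))*((-20 + 27 - 9 + 7*9)/10 + 28) = (79 - (-9/8 + 6/5))*((-20 + 27 - 9 + 63)/10 + 28) = (79 - 1*3/40)*((⅒)*61 + 28) = (79 - 3/40)*(61/10 + 28) = (3157/40)*(341/10) = 1076537/400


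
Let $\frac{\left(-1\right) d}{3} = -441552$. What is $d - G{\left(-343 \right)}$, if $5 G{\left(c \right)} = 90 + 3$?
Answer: $\frac{6623187}{5} \approx 1.3246 \cdot 10^{6}$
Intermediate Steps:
$d = 1324656$ ($d = \left(-3\right) \left(-441552\right) = 1324656$)
$G{\left(c \right)} = \frac{93}{5}$ ($G{\left(c \right)} = \frac{90 + 3}{5} = \frac{1}{5} \cdot 93 = \frac{93}{5}$)
$d - G{\left(-343 \right)} = 1324656 - \frac{93}{5} = \frac{6623187}{5}$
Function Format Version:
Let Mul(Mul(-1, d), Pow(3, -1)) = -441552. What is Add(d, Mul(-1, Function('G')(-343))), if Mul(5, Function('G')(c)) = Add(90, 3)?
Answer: Rational(6623187, 5) ≈ 1.3246e+6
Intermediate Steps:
d = 1324656 (d = Mul(-3, -441552) = 1324656)
Function('G')(c) = Rational(93, 5) (Function('G')(c) = Mul(Rational(1, 5), Add(90, 3)) = Mul(Rational(1, 5), 93) = Rational(93, 5))
Add(d, Mul(-1, Function('G')(-343))) = Add(1324656, Mul(-1, Rational(93, 5))) = Add(1324656, Rational(-93, 5)) = Rational(6623187, 5)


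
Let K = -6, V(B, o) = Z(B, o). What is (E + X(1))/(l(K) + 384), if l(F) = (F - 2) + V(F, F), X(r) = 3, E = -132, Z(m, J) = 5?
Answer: -43/127 ≈ -0.33858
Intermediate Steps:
V(B, o) = 5
l(F) = 3 + F (l(F) = (F - 2) + 5 = (-2 + F) + 5 = 3 + F)
(E + X(1))/(l(K) + 384) = (-132 + 3)/((3 - 6) + 384) = -129/(-3 + 384) = -129/381 = -129*1/381 = -43/127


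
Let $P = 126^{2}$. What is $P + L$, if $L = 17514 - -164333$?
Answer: $197723$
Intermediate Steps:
$P = 15876$
$L = 181847$ ($L = 17514 + 164333 = 181847$)
$P + L = 15876 + 181847 = 197723$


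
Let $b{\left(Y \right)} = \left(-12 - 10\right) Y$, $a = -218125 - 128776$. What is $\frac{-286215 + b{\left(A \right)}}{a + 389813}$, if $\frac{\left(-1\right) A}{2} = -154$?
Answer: $- \frac{292991}{42912} \approx -6.8277$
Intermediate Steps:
$A = 308$ ($A = \left(-2\right) \left(-154\right) = 308$)
$a = -346901$ ($a = -218125 - 128776 = -346901$)
$b{\left(Y \right)} = - 22 Y$
$\frac{-286215 + b{\left(A \right)}}{a + 389813} = \frac{-286215 - 6776}{-346901 + 389813} = \frac{-286215 - 6776}{42912} = \left(-292991\right) \frac{1}{42912} = - \frac{292991}{42912}$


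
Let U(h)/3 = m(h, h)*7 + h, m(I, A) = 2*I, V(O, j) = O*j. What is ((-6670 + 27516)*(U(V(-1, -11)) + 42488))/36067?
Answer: 896023618/36067 ≈ 24843.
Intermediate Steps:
U(h) = 45*h (U(h) = 3*((2*h)*7 + h) = 3*(14*h + h) = 3*(15*h) = 45*h)
((-6670 + 27516)*(U(V(-1, -11)) + 42488))/36067 = ((-6670 + 27516)*(45*(-1*(-11)) + 42488))/36067 = (20846*(45*11 + 42488))*(1/36067) = (20846*(495 + 42488))*(1/36067) = (20846*42983)*(1/36067) = 896023618*(1/36067) = 896023618/36067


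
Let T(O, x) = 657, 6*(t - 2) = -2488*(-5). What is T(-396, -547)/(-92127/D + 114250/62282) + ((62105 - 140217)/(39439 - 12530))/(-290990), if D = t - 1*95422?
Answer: 22431774951255522252776/96327991698747167555 ≈ 232.87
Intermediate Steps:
t = 6226/3 (t = 2 + (-2488*(-5))/6 = 2 + (1/6)*12440 = 2 + 6220/3 = 6226/3 ≈ 2075.3)
D = -280040/3 (D = 6226/3 - 1*95422 = 6226/3 - 95422 = -280040/3 ≈ -93347.)
T(-396, -547)/(-92127/D + 114250/62282) + ((62105 - 140217)/(39439 - 12530))/(-290990) = 657/(-92127/(-280040/3) + 114250/62282) + ((62105 - 140217)/(39439 - 12530))/(-290990) = 657/(-92127*(-3/280040) + 114250*(1/62282)) - 78112/26909*(-1/290990) = 657/(276381/280040 + 57125/31141) - 78112*1/26909*(-1/290990) = 657/(24604065721/8720725640) - 78112/26909*(-1/290990) = 657*(8720725640/24604065721) + 39056/3915124955 = 5729516745480/24604065721 + 39056/3915124955 = 22431774951255522252776/96327991698747167555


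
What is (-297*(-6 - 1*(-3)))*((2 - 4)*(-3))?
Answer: 5346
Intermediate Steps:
(-297*(-6 - 1*(-3)))*((2 - 4)*(-3)) = (-297*(-6 + 3))*(-2*(-3)) = -297*(-3)*6 = -99*(-9)*6 = 891*6 = 5346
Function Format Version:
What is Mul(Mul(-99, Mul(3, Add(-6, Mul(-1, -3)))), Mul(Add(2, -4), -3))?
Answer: 5346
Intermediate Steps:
Mul(Mul(-99, Mul(3, Add(-6, Mul(-1, -3)))), Mul(Add(2, -4), -3)) = Mul(Mul(-99, Mul(3, Add(-6, 3))), Mul(-2, -3)) = Mul(Mul(-99, Mul(3, -3)), 6) = Mul(Mul(-99, -9), 6) = Mul(891, 6) = 5346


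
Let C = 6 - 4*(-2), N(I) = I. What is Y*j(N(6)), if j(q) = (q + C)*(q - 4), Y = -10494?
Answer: -419760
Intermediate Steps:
C = 14 (C = 6 + 8 = 14)
j(q) = (-4 + q)*(14 + q) (j(q) = (q + 14)*(q - 4) = (14 + q)*(-4 + q) = (-4 + q)*(14 + q))
Y*j(N(6)) = -10494*(-56 + 6**2 + 10*6) = -10494*(-56 + 36 + 60) = -10494*40 = -419760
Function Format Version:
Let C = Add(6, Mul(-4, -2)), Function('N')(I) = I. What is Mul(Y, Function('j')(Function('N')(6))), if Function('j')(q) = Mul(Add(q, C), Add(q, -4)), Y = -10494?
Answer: -419760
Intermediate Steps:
C = 14 (C = Add(6, 8) = 14)
Function('j')(q) = Mul(Add(-4, q), Add(14, q)) (Function('j')(q) = Mul(Add(q, 14), Add(q, -4)) = Mul(Add(14, q), Add(-4, q)) = Mul(Add(-4, q), Add(14, q)))
Mul(Y, Function('j')(Function('N')(6))) = Mul(-10494, Add(-56, Pow(6, 2), Mul(10, 6))) = Mul(-10494, Add(-56, 36, 60)) = Mul(-10494, 40) = -419760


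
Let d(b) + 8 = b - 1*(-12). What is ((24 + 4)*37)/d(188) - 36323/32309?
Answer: 6624527/1550832 ≈ 4.2716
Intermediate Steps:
d(b) = 4 + b (d(b) = -8 + (b - 1*(-12)) = -8 + (b + 12) = -8 + (12 + b) = 4 + b)
((24 + 4)*37)/d(188) - 36323/32309 = ((24 + 4)*37)/(4 + 188) - 36323/32309 = (28*37)/192 - 36323*1/32309 = 1036*(1/192) - 36323/32309 = 259/48 - 36323/32309 = 6624527/1550832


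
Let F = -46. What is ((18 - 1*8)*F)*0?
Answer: 0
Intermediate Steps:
((18 - 1*8)*F)*0 = ((18 - 1*8)*(-46))*0 = ((18 - 8)*(-46))*0 = (10*(-46))*0 = -460*0 = 0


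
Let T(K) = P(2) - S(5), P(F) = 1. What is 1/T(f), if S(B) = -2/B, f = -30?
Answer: 5/7 ≈ 0.71429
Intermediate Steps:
T(K) = 7/5 (T(K) = 1 - (-2)/5 = 1 - 1*(-⅖) = 1 + ⅖ = 7/5)
1/T(f) = 1/(7/5) = 5/7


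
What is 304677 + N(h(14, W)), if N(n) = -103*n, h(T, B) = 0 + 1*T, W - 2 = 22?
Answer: 303235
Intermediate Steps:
W = 24 (W = 2 + 22 = 24)
h(T, B) = T (h(T, B) = 0 + T = T)
304677 + N(h(14, W)) = 304677 - 103*14 = 304677 - 1442 = 303235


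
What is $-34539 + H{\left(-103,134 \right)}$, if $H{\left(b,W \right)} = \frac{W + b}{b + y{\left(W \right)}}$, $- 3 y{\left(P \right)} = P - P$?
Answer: $- \frac{3557548}{103} \approx -34539.0$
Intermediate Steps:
$y{\left(P \right)} = 0$ ($y{\left(P \right)} = - \frac{P - P}{3} = \left(- \frac{1}{3}\right) 0 = 0$)
$H{\left(b,W \right)} = \frac{W + b}{b}$ ($H{\left(b,W \right)} = \frac{W + b}{b + 0} = \frac{W + b}{b}$)
$-34539 + H{\left(-103,134 \right)} = -34539 + \frac{134 - 103}{-103} = -34539 - \frac{31}{103} = - \frac{3557548}{103}$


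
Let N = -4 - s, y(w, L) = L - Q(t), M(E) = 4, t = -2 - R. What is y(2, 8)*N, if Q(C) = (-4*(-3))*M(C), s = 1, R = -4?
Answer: 200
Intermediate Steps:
t = 2 (t = -2 - 1*(-4) = -2 + 4 = 2)
Q(C) = 48 (Q(C) = -4*(-3)*4 = 12*4 = 48)
y(w, L) = -48 + L (y(w, L) = L - 1*48 = L - 48 = -48 + L)
N = -5 (N = -4 - 1*1 = -4 - 1 = -5)
y(2, 8)*N = (-48 + 8)*(-5) = -40*(-5) = 200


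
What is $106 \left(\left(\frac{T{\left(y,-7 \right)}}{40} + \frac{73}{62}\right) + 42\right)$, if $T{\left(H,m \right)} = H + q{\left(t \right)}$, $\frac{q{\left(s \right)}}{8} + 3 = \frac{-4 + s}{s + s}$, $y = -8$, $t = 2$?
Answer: $\frac{694618}{155} \approx 4481.4$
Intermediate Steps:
$q{\left(s \right)} = -24 + \frac{4 \left(-4 + s\right)}{s}$ ($q{\left(s \right)} = -24 + 8 \frac{-4 + s}{s + s} = -24 + 8 \frac{-4 + s}{2 s} = -24 + \frac{4 \left(-4 + s\right)}{s}$)
$T{\left(H,m \right)} = -28 + H$ ($T{\left(H,m \right)} = H - \left(20 + \frac{16}{2}\right) = H - 28 = -28 + H$)
$106 \left(\left(\frac{T{\left(y,-7 \right)}}{40} + \frac{73}{62}\right) + 42\right) = 106 \left(\left(\frac{-28 - 8}{40} + \frac{73}{62}\right) + 42\right) = 106 \left(\left(\left(-36\right) \frac{1}{40} + 73 \cdot \frac{1}{62}\right) + 42\right) = 106 \left(\left(- \frac{9}{10} + \frac{73}{62}\right) + 42\right) = 106 \left(\frac{43}{155} + 42\right) = 106 \cdot \frac{6553}{155} = \frac{694618}{155}$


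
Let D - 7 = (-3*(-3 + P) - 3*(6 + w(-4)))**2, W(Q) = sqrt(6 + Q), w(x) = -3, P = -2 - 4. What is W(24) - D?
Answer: -331 + sqrt(30) ≈ -325.52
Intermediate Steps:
P = -6
D = 331 (D = 7 + (-3*(-3 - 6) - 3*(6 - 3))**2 = 7 + (-3*(-9) - 3*3)**2 = 7 + (27 - 9)**2 = 7 + 18**2 = 7 + 324 = 331)
W(24) - D = sqrt(6 + 24) - 1*331 = sqrt(30) - 331 = -331 + sqrt(30)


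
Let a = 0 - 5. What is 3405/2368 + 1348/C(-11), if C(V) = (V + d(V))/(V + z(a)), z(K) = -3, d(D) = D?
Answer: 22381903/26048 ≈ 859.26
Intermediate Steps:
a = -5
C(V) = 2*V/(-3 + V) (C(V) = (V + V)/(V - 3) = (2*V)/(-3 + V) = 2*V/(-3 + V))
3405/2368 + 1348/C(-11) = 3405/2368 + 1348/((2*(-11)/(-3 - 11))) = 3405*(1/2368) + 1348/((2*(-11)/(-14))) = 3405/2368 + 1348/((2*(-11)*(-1/14))) = 3405/2368 + 1348/(11/7) = 3405/2368 + 1348*(7/11) = 3405/2368 + 9436/11 = 22381903/26048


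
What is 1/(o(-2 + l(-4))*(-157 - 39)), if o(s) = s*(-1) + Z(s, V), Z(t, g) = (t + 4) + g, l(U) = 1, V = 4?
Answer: -1/1568 ≈ -0.00063775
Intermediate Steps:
Z(t, g) = 4 + g + t (Z(t, g) = (4 + t) + g = 4 + g + t)
o(s) = 8 (o(s) = s*(-1) + (4 + 4 + s) = -s + (8 + s) = 8)
1/(o(-2 + l(-4))*(-157 - 39)) = 1/(8*(-157 - 39)) = 1/(8*(-196)) = 1/(-1568) = -1/1568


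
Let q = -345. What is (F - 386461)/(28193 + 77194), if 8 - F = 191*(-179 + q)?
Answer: -286369/105387 ≈ -2.7173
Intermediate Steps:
F = 100092 (F = 8 - 191*(-179 - 345) = 8 - 191*(-524) = 8 - 1*(-100084) = 8 + 100084 = 100092)
(F - 386461)/(28193 + 77194) = (100092 - 386461)/(28193 + 77194) = -286369/105387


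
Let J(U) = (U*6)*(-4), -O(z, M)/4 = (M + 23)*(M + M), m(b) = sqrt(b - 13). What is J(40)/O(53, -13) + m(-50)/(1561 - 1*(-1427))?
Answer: -12/13 + I*sqrt(7)/996 ≈ -0.92308 + 0.0026564*I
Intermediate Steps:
m(b) = sqrt(-13 + b)
O(z, M) = -8*M*(23 + M) (O(z, M) = -4*(M + 23)*(M + M) = -4*(23 + M)*2*M = -8*M*(23 + M))
J(U) = -24*U (J(U) = (6*U)*(-4) = -24*U)
J(40)/O(53, -13) + m(-50)/(1561 - 1*(-1427)) = (-24*40)/((-8*(-13)*(23 - 13))) + sqrt(-13 - 50)/(1561 - 1*(-1427)) = -960/((-8*(-13)*10)) + sqrt(-63)/(1561 + 1427) = -960/1040 + (3*I*sqrt(7))/2988 = -960*1/1040 + (3*I*sqrt(7))*(1/2988) = -12/13 + I*sqrt(7)/996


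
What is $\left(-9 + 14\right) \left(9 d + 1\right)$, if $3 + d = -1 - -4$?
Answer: $5$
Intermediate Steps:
$d = 0$ ($d = -3 - -3 = -3 + \left(-1 + 4\right) = -3 + 3 = 0$)
$\left(-9 + 14\right) \left(9 d + 1\right) = \left(-9 + 14\right) \left(9 \cdot 0 + 1\right) = 5 \left(0 + 1\right) = 5 \cdot 1 = 5$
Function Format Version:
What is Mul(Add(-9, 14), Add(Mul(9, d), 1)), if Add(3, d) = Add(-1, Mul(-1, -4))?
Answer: 5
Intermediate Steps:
d = 0 (d = Add(-3, Add(-1, Mul(-1, -4))) = Add(-3, Add(-1, 4)) = Add(-3, 3) = 0)
Mul(Add(-9, 14), Add(Mul(9, d), 1)) = Mul(Add(-9, 14), Add(Mul(9, 0), 1)) = Mul(5, Add(0, 1)) = Mul(5, 1) = 5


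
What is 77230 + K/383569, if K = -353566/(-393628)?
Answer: 5830227788266963/75491749166 ≈ 77230.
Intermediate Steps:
K = 176783/196814 (K = -353566*(-1/393628) = 176783/196814 ≈ 0.89822)
77230 + K/383569 = 77230 + (176783/196814)/383569 = 77230 + (176783/196814)*(1/383569) = 77230 + 176783/75491749166 = 5830227788266963/75491749166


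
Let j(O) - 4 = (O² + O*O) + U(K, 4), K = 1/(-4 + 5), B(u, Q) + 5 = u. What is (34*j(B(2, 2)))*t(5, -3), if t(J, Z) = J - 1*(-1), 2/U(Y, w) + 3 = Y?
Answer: 4284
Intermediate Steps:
B(u, Q) = -5 + u
K = 1 (K = 1/1 = 1)
U(Y, w) = 2/(-3 + Y)
t(J, Z) = 1 + J (t(J, Z) = J + 1 = 1 + J)
j(O) = 3 + 2*O² (j(O) = 4 + ((O² + O*O) + 2/(-3 + 1)) = 4 + ((O² + O²) + 2/(-2)) = 4 + (2*O² + 2*(-½)) = 4 + (2*O² - 1) = 4 + (-1 + 2*O²) = 3 + 2*O²)
(34*j(B(2, 2)))*t(5, -3) = (34*(3 + 2*(-5 + 2)²))*(1 + 5) = (34*(3 + 2*(-3)²))*6 = (34*(3 + 2*9))*6 = (34*(3 + 18))*6 = (34*21)*6 = 714*6 = 4284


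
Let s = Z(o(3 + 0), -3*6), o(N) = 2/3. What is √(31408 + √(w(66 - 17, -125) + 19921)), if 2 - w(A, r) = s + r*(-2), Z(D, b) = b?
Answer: √(31408 + √19691) ≈ 177.62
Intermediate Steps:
o(N) = ⅔ (o(N) = 2*(⅓) = ⅔)
s = -18 (s = -3*6 = -18)
w(A, r) = 20 + 2*r (w(A, r) = 2 - (-18 + r*(-2)) = 2 - (-18 - 2*r) = 2 + (18 + 2*r) = 20 + 2*r)
√(31408 + √(w(66 - 17, -125) + 19921)) = √(31408 + √((20 + 2*(-125)) + 19921)) = √(31408 + √((20 - 250) + 19921)) = √(31408 + √(-230 + 19921)) = √(31408 + √19691)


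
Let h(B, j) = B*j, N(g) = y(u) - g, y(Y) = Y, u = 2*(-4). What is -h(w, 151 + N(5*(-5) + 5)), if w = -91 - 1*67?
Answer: 25754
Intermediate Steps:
u = -8
w = -158 (w = -91 - 67 = -158)
N(g) = -8 - g
-h(w, 151 + N(5*(-5) + 5)) = -(-158)*(151 + (-8 - (5*(-5) + 5))) = -(-158)*(151 + (-8 - (-25 + 5))) = -(-158)*(151 + (-8 - 1*(-20))) = -(-158)*(151 + (-8 + 20)) = -(-158)*(151 + 12) = -(-158)*163 = -1*(-25754) = 25754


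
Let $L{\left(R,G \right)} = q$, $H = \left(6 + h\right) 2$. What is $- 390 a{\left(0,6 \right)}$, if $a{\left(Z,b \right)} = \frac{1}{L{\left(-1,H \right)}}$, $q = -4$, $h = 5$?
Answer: $\frac{195}{2} \approx 97.5$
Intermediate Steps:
$H = 22$ ($H = \left(6 + 5\right) 2 = 11 \cdot 2 = 22$)
$L{\left(R,G \right)} = -4$
$a{\left(Z,b \right)} = - \frac{1}{4}$ ($a{\left(Z,b \right)} = \frac{1}{-4} = - \frac{1}{4}$)
$- 390 a{\left(0,6 \right)} = \left(-390\right) \left(- \frac{1}{4}\right) = \frac{195}{2}$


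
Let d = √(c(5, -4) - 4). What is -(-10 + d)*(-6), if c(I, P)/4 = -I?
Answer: -60 + 12*I*√6 ≈ -60.0 + 29.394*I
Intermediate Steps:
c(I, P) = -4*I (c(I, P) = 4*(-I) = -4*I)
d = 2*I*√6 (d = √(-4*5 - 4) = √(-20 - 4) = √(-24) = 2*I*√6 ≈ 4.899*I)
-(-10 + d)*(-6) = -(-10 + 2*I*√6)*(-6) = -(60 - 12*I*√6) = -60 + 12*I*√6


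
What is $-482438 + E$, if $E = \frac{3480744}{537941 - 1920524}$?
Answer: $- \frac{222338019366}{460861} \approx -4.8244 \cdot 10^{5}$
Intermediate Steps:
$E = - \frac{1160248}{460861}$ ($E = \frac{3480744}{-1382583} = 3480744 \left(- \frac{1}{1382583}\right) = - \frac{1160248}{460861} \approx -2.5176$)
$-482438 + E = -482438 - \frac{1160248}{460861} = - \frac{222338019366}{460861}$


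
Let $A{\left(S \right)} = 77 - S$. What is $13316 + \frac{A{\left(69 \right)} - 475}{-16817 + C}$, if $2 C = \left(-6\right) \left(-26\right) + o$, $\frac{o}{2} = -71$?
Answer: $\frac{223842427}{16810} \approx 13316.0$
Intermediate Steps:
$o = -142$ ($o = 2 \left(-71\right) = -142$)
$C = 7$ ($C = \frac{\left(-6\right) \left(-26\right) - 142}{2} = \frac{156 - 142}{2} = \frac{1}{2} \cdot 14 = 7$)
$13316 + \frac{A{\left(69 \right)} - 475}{-16817 + C} = 13316 + \frac{\left(77 - 69\right) - 475}{-16817 + 7} = 13316 + \frac{\left(77 - 69\right) - 475}{-16810} = 13316 + \left(8 - 475\right) \left(- \frac{1}{16810}\right) = 13316 - - \frac{467}{16810} = 13316 + \frac{467}{16810} = \frac{223842427}{16810}$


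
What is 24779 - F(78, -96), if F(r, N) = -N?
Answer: 24683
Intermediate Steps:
24779 - F(78, -96) = 24779 - (-1)*(-96) = 24779 - 1*96 = 24779 - 96 = 24683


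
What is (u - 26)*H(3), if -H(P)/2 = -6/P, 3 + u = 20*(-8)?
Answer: -756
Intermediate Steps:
u = -163 (u = -3 + 20*(-8) = -3 - 160 = -163)
H(P) = 12/P (H(P) = -(-12)/P = 12/P)
(u - 26)*H(3) = (-163 - 26)*(12/3) = -2268/3 = -189*4 = -756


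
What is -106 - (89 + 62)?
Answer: -257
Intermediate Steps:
-106 - (89 + 62) = -106 - 1*151 = -106 - 151 = -257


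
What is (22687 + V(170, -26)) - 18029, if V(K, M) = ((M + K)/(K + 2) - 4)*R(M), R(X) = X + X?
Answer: 207366/43 ≈ 4822.5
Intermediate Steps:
R(X) = 2*X
V(K, M) = 2*M*(-4 + (K + M)/(2 + K)) (V(K, M) = ((M + K)/(K + 2) - 4)*(2*M) = ((K + M)/(2 + K) - 4)*(2*M) = (-4 + (K + M)/(2 + K))*(2*M) = 2*M*(-4 + (K + M)/(2 + K)))
(22687 + V(170, -26)) - 18029 = (22687 + 2*(-26)*(-8 - 26 - 3*170)/(2 + 170)) - 18029 = (22687 + 2*(-26)*(-8 - 26 - 510)/172) - 18029 = (22687 + 2*(-26)*(1/172)*(-544)) - 18029 = (22687 + 7072/43) - 18029 = 982613/43 - 18029 = 207366/43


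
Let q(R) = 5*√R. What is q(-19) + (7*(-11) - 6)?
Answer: -83 + 5*I*√19 ≈ -83.0 + 21.794*I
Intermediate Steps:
q(-19) + (7*(-11) - 6) = 5*√(-19) + (7*(-11) - 6) = 5*(I*√19) + (-77 - 6) = 5*I*√19 - 83 = -83 + 5*I*√19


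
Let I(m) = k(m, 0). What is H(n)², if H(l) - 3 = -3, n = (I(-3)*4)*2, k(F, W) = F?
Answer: 0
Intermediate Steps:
I(m) = m
n = -24 (n = -3*4*2 = -12*2 = -24)
H(l) = 0 (H(l) = 3 - 3 = 0)
H(n)² = 0² = 0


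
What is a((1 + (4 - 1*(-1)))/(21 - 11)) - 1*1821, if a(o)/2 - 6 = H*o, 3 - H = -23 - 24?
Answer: -1749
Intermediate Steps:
H = 50 (H = 3 - (-23 - 24) = 3 - 1*(-47) = 3 + 47 = 50)
a(o) = 12 + 100*o (a(o) = 12 + 2*(50*o) = 12 + 100*o)
a((1 + (4 - 1*(-1)))/(21 - 11)) - 1*1821 = (12 + 100*((1 + (4 - 1*(-1)))/(21 - 11))) - 1*1821 = (12 + 100*((1 + (4 + 1))/10)) - 1821 = (12 + 100*((1 + 5)*(1/10))) - 1821 = (12 + 100*(6*(1/10))) - 1821 = (12 + 100*(3/5)) - 1821 = (12 + 60) - 1821 = 72 - 1821 = -1749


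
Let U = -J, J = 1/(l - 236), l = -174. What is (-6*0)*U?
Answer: 0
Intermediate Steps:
J = -1/410 (J = 1/(-174 - 236) = 1/(-410) = -1/410 ≈ -0.0024390)
U = 1/410 (U = -1*(-1/410) = 1/410 ≈ 0.0024390)
(-6*0)*U = -6*0*(1/410) = 0*(1/410) = 0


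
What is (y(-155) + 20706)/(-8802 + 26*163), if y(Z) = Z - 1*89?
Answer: -10231/2282 ≈ -4.4833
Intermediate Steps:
y(Z) = -89 + Z (y(Z) = Z - 89 = -89 + Z)
(y(-155) + 20706)/(-8802 + 26*163) = ((-89 - 155) + 20706)/(-8802 + 26*163) = (-244 + 20706)/(-8802 + 4238) = 20462/(-4564) = 20462*(-1/4564) = -10231/2282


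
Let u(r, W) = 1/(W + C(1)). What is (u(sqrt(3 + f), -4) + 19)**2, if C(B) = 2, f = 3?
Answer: 1369/4 ≈ 342.25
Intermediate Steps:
u(r, W) = 1/(2 + W) (u(r, W) = 1/(W + 2) = 1/(2 + W))
(u(sqrt(3 + f), -4) + 19)**2 = (1/(2 - 4) + 19)**2 = (1/(-2) + 19)**2 = (-1/2 + 19)**2 = (37/2)**2 = 1369/4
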